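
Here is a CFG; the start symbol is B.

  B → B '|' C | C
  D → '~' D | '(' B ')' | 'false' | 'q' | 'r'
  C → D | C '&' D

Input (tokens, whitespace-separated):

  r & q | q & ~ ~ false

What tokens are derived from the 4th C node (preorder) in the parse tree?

q

[B [B [C [C [D r]] & [D q]]] | [C [C [D q]] & [D ~ [D ~ [D false]]]]]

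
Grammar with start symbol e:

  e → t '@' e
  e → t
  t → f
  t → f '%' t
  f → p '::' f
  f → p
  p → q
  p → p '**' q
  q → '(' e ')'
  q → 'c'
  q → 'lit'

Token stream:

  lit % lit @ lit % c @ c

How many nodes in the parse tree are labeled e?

[e [t [f [p [q lit]]] % [t [f [p [q lit]]]]] @ [e [t [f [p [q lit]]] % [t [f [p [q c]]]]] @ [e [t [f [p [q c]]]]]]]

3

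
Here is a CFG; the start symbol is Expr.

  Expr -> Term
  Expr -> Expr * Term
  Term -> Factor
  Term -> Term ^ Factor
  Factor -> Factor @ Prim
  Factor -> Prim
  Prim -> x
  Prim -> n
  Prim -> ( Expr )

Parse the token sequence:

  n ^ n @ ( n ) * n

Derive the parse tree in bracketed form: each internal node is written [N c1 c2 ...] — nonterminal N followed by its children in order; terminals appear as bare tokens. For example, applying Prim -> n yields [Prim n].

Expr
Expr * Term
Term * Term
Term ^ Factor * Term
Factor ^ Factor * Term
Prim ^ Factor * Term
n ^ Factor * Term
n ^ Factor @ Prim * Term
n ^ Prim @ Prim * Term
n ^ n @ Prim * Term
n ^ n @ ( Expr ) * Term
n ^ n @ ( Term ) * Term
n ^ n @ ( Factor ) * Term
n ^ n @ ( Prim ) * Term
n ^ n @ ( n ) * Term
n ^ n @ ( n ) * Factor
n ^ n @ ( n ) * Prim
n ^ n @ ( n ) * n

[Expr [Expr [Term [Term [Factor [Prim n]]] ^ [Factor [Factor [Prim n]] @ [Prim ( [Expr [Term [Factor [Prim n]]]] )]]]] * [Term [Factor [Prim n]]]]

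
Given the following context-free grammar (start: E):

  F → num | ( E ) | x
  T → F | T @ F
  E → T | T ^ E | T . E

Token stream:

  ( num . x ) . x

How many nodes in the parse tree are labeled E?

[E [T [F ( [E [T [F num]] . [E [T [F x]]]] )]] . [E [T [F x]]]]

4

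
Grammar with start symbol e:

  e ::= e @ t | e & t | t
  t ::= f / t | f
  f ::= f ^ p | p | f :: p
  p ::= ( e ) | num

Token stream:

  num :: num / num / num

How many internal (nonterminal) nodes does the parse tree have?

[e [t [f [f [p num]] :: [p num]] / [t [f [p num]] / [t [f [p num]]]]]]

12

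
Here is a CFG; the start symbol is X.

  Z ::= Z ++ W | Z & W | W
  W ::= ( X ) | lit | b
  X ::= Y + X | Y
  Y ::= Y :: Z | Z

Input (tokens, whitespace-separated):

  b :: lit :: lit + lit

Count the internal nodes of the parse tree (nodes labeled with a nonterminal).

[X [Y [Y [Y [Z [W b]]] :: [Z [W lit]]] :: [Z [W lit]]] + [X [Y [Z [W lit]]]]]

14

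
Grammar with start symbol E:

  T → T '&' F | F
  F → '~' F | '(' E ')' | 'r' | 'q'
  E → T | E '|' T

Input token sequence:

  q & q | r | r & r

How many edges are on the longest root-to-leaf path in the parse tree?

[E [E [E [T [T [F q]] & [F q]]] | [T [F r]]] | [T [T [F r]] & [F r]]]

6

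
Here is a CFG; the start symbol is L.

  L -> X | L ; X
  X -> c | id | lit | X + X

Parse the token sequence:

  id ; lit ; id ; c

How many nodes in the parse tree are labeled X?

[L [L [L [L [X id]] ; [X lit]] ; [X id]] ; [X c]]

4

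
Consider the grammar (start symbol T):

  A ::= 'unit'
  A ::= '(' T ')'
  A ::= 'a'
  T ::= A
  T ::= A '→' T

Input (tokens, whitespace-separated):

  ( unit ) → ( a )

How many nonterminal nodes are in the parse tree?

[T [A ( [T [A unit]] )] → [T [A ( [T [A a]] )]]]

8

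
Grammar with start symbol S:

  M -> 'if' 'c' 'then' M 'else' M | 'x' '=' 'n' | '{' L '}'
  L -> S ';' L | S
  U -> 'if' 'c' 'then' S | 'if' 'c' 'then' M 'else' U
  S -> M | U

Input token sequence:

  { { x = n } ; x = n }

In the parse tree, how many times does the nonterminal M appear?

4

[S [M { [L [S [M { [L [S [M x = n]]] }]] ; [L [S [M x = n]]]] }]]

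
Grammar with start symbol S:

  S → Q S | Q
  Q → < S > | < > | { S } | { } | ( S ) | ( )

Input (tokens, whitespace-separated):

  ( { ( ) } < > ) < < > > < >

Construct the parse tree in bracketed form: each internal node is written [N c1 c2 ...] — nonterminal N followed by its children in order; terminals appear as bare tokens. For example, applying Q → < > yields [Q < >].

S
Q S
( S ) S
( Q S ) S
( { S } S ) S
( { Q } S ) S
( { ( ) } S ) S
( { ( ) } Q ) S
( { ( ) } < > ) S
( { ( ) } < > ) Q S
( { ( ) } < > ) < S > S
( { ( ) } < > ) < Q > S
( { ( ) } < > ) < < > > S
( { ( ) } < > ) < < > > Q
( { ( ) } < > ) < < > > < >

[S [Q ( [S [Q { [S [Q ( )]] }] [S [Q < >]]] )] [S [Q < [S [Q < >]] >] [S [Q < >]]]]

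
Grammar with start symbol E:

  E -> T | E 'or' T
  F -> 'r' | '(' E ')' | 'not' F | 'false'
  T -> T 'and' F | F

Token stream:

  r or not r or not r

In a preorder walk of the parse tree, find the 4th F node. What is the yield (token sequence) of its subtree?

not r

[E [E [E [T [F r]]] or [T [F not [F r]]]] or [T [F not [F r]]]]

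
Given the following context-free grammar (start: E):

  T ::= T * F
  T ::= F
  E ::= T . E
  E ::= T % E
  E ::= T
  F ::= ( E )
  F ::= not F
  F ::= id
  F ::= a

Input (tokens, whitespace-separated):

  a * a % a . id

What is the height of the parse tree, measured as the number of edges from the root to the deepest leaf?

[E [T [T [F a]] * [F a]] % [E [T [F a]] . [E [T [F id]]]]]

5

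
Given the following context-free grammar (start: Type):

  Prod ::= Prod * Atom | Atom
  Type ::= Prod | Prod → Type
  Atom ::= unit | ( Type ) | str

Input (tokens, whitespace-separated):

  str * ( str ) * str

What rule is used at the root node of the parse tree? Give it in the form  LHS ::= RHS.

[Type [Prod [Prod [Prod [Atom str]] * [Atom ( [Type [Prod [Atom str]]] )]] * [Atom str]]]

Type ::= Prod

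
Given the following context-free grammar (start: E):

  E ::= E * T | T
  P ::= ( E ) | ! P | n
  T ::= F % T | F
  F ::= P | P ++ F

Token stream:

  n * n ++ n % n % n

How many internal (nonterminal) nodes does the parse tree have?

[E [E [T [F [P n]]]] * [T [F [P n] ++ [F [P n]]] % [T [F [P n]] % [T [F [P n]]]]]]

16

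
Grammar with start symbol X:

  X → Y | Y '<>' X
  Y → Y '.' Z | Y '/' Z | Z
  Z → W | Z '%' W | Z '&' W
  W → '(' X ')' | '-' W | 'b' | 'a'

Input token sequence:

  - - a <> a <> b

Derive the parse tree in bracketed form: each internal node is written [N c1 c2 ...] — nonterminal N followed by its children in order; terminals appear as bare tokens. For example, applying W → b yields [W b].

X
Y <> X
Z <> X
W <> X
- W <> X
- - W <> X
- - a <> X
- - a <> Y <> X
- - a <> Z <> X
- - a <> W <> X
- - a <> a <> X
- - a <> a <> Y
- - a <> a <> Z
- - a <> a <> W
- - a <> a <> b

[X [Y [Z [W - [W - [W a]]]]] <> [X [Y [Z [W a]]] <> [X [Y [Z [W b]]]]]]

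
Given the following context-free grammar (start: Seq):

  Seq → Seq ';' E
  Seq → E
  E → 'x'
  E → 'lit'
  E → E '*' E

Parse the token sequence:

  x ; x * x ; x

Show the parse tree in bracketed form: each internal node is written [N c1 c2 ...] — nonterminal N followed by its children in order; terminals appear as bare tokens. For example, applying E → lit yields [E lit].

[Seq [Seq [Seq [E x]] ; [E [E x] * [E x]]] ; [E x]]

Seq
Seq ; E
Seq ; E ; E
E ; E ; E
x ; E ; E
x ; E * E ; E
x ; x * E ; E
x ; x * x ; E
x ; x * x ; x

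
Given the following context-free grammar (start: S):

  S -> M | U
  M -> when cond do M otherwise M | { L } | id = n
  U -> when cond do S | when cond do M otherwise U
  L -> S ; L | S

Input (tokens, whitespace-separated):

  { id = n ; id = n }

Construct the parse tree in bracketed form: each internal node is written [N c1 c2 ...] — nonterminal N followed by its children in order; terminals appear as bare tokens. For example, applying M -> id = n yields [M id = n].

S
M
{ L }
{ S ; L }
{ M ; L }
{ id = n ; L }
{ id = n ; S }
{ id = n ; M }
{ id = n ; id = n }

[S [M { [L [S [M id = n]] ; [L [S [M id = n]]]] }]]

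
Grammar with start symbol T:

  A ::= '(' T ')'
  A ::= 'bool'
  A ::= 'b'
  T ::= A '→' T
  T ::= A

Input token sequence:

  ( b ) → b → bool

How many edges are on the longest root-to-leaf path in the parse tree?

[T [A ( [T [A b]] )] → [T [A b] → [T [A bool]]]]

4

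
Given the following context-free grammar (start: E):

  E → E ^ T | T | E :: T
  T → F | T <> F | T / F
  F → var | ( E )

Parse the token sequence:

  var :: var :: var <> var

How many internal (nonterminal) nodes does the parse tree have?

[E [E [E [T [F var]]] :: [T [F var]]] :: [T [T [F var]] <> [F var]]]

11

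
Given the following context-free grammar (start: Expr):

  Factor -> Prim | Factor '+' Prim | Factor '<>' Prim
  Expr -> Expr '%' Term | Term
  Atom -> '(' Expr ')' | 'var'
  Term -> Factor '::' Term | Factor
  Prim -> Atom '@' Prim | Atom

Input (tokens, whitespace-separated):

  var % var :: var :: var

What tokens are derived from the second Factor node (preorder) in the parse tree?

var

[Expr [Expr [Term [Factor [Prim [Atom var]]]]] % [Term [Factor [Prim [Atom var]]] :: [Term [Factor [Prim [Atom var]]] :: [Term [Factor [Prim [Atom var]]]]]]]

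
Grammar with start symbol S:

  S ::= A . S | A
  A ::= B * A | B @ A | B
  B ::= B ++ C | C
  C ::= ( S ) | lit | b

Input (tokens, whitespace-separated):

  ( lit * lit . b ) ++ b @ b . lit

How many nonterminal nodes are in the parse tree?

[S [A [B [B [C ( [S [A [B [C lit]] * [A [B [C lit]]]] . [S [A [B [C b]]]]] )]] ++ [C b]] @ [A [B [C b]]]] . [S [A [B [C lit]]]]]

24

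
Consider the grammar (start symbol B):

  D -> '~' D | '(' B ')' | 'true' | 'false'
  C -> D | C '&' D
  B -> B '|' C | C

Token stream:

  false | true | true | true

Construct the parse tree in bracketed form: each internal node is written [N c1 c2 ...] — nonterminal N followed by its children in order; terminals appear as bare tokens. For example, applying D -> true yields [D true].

B
B | C
B | C | C
B | C | C | C
C | C | C | C
D | C | C | C
false | C | C | C
false | D | C | C
false | true | C | C
false | true | D | C
false | true | true | C
false | true | true | D
false | true | true | true

[B [B [B [B [C [D false]]] | [C [D true]]] | [C [D true]]] | [C [D true]]]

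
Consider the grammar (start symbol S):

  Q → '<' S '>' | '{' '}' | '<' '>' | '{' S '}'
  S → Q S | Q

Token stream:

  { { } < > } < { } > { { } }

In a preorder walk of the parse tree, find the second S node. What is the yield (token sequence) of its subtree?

{ } < >

[S [Q { [S [Q { }] [S [Q < >]]] }] [S [Q < [S [Q { }]] >] [S [Q { [S [Q { }]] }]]]]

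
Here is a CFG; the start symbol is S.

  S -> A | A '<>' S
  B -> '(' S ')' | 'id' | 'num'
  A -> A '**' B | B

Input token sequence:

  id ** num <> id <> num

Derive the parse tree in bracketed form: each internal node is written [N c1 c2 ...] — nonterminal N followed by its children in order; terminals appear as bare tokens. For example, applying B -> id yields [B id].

S
A <> S
A ** B <> S
B ** B <> S
id ** B <> S
id ** num <> S
id ** num <> A <> S
id ** num <> B <> S
id ** num <> id <> S
id ** num <> id <> A
id ** num <> id <> B
id ** num <> id <> num

[S [A [A [B id]] ** [B num]] <> [S [A [B id]] <> [S [A [B num]]]]]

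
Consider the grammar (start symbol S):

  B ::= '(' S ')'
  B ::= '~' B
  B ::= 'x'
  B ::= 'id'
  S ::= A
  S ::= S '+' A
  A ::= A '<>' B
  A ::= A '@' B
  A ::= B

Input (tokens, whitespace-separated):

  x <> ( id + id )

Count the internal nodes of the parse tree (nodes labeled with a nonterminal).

11

[S [A [A [B x]] <> [B ( [S [S [A [B id]]] + [A [B id]]] )]]]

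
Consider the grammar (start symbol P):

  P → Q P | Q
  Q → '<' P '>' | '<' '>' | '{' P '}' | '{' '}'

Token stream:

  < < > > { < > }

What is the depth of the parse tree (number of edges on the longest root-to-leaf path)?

[P [Q < [P [Q < >]] >] [P [Q { [P [Q < >]] }]]]

5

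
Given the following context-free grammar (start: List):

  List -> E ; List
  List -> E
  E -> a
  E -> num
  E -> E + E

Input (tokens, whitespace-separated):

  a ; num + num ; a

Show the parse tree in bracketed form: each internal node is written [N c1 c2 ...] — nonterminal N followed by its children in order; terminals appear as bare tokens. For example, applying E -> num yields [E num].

[List [E a] ; [List [E [E num] + [E num]] ; [List [E a]]]]

List
E ; List
a ; List
a ; E ; List
a ; E + E ; List
a ; num + E ; List
a ; num + num ; List
a ; num + num ; E
a ; num + num ; a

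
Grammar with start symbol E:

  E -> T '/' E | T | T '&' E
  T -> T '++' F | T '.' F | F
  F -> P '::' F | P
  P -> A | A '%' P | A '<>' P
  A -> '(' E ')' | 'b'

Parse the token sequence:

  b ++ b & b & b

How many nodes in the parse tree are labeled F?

[E [T [T [F [P [A b]]]] ++ [F [P [A b]]]] & [E [T [F [P [A b]]]] & [E [T [F [P [A b]]]]]]]

4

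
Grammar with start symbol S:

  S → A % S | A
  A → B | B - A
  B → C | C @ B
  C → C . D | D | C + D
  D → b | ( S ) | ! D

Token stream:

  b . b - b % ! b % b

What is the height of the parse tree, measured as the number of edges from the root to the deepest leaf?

[S [A [B [C [C [D b]] . [D b]]] - [A [B [C [D b]]]]] % [S [A [B [C [D ! [D b]]]]] % [S [A [B [C [D b]]]]]]]

7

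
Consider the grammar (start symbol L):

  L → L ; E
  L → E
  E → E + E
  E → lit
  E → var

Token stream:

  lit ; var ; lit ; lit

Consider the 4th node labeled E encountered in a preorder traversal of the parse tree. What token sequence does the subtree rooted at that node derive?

[L [L [L [L [E lit]] ; [E var]] ; [E lit]] ; [E lit]]

lit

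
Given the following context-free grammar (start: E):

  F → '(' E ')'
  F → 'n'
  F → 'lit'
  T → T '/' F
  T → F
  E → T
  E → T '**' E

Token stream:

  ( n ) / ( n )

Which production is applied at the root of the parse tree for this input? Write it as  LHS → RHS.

E → T

[E [T [T [F ( [E [T [F n]]] )]] / [F ( [E [T [F n]]] )]]]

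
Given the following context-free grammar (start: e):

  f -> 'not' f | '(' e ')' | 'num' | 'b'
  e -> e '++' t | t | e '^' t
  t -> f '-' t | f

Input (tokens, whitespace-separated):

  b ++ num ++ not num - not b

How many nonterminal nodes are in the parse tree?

13

[e [e [e [t [f b]]] ++ [t [f num]]] ++ [t [f not [f num]] - [t [f not [f b]]]]]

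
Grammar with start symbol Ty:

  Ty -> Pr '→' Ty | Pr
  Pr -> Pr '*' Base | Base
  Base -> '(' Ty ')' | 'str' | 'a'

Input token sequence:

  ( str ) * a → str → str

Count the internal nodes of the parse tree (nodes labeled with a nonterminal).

[Ty [Pr [Pr [Base ( [Ty [Pr [Base str]]] )]] * [Base a]] → [Ty [Pr [Base str]] → [Ty [Pr [Base str]]]]]

14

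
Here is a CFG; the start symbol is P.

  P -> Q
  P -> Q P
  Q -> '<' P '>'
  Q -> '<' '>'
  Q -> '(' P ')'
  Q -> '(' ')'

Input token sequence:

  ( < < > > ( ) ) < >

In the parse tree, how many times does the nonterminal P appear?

5

[P [Q ( [P [Q < [P [Q < >]] >] [P [Q ( )]]] )] [P [Q < >]]]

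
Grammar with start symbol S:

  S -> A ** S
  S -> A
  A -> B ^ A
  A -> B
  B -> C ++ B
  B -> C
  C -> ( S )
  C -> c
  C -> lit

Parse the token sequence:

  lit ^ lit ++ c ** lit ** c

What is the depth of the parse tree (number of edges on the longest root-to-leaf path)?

6

[S [A [B [C lit]] ^ [A [B [C lit] ++ [B [C c]]]]] ** [S [A [B [C lit]]] ** [S [A [B [C c]]]]]]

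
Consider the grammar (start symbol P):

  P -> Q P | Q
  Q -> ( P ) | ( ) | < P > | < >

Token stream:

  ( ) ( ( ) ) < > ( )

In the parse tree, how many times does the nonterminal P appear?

[P [Q ( )] [P [Q ( [P [Q ( )]] )] [P [Q < >] [P [Q ( )]]]]]

5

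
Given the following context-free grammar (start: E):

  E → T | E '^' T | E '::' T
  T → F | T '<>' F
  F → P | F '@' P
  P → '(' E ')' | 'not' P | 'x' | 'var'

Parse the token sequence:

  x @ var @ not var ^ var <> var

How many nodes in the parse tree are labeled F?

5

[E [E [T [F [F [F [P x]] @ [P var]] @ [P not [P var]]]]] ^ [T [T [F [P var]]] <> [F [P var]]]]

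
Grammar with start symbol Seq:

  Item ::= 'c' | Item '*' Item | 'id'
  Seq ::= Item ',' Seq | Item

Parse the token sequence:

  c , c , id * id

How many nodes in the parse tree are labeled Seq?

[Seq [Item c] , [Seq [Item c] , [Seq [Item [Item id] * [Item id]]]]]

3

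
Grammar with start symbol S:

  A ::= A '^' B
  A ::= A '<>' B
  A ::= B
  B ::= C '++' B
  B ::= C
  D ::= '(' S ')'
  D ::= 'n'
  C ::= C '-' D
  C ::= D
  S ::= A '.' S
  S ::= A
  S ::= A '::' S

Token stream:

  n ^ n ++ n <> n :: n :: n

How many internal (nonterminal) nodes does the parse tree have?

[S [A [A [A [B [C [D n]]]] ^ [B [C [D n]] ++ [B [C [D n]]]]] <> [B [C [D n]]]] :: [S [A [B [C [D n]]]] :: [S [A [B [C [D n]]]]]]]

26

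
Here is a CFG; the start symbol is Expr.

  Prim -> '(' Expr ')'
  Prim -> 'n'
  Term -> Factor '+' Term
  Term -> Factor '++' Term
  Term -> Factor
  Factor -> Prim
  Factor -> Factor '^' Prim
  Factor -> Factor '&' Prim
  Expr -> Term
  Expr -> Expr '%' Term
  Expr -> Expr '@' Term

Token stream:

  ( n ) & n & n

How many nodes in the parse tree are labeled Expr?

2

[Expr [Term [Factor [Factor [Factor [Prim ( [Expr [Term [Factor [Prim n]]]] )]] & [Prim n]] & [Prim n]]]]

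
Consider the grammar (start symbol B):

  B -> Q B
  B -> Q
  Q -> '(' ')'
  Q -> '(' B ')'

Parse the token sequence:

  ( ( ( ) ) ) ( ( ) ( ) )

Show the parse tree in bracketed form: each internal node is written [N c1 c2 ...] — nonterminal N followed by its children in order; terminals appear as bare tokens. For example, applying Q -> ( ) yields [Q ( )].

[B [Q ( [B [Q ( [B [Q ( )]] )]] )] [B [Q ( [B [Q ( )] [B [Q ( )]]] )]]]

B
Q B
( B ) B
( Q ) B
( ( B ) ) B
( ( Q ) ) B
( ( ( ) ) ) B
( ( ( ) ) ) Q
( ( ( ) ) ) ( B )
( ( ( ) ) ) ( Q B )
( ( ( ) ) ) ( ( ) B )
( ( ( ) ) ) ( ( ) Q )
( ( ( ) ) ) ( ( ) ( ) )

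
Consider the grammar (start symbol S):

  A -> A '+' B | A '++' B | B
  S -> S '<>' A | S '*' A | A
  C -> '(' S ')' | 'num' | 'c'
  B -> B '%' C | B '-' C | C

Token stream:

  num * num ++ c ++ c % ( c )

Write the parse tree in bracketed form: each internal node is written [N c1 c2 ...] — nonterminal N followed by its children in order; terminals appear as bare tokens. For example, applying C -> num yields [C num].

S
S * A
A * A
B * A
C * A
num * A
num * A ++ B
num * A ++ B ++ B
num * B ++ B ++ B
num * C ++ B ++ B
num * num ++ B ++ B
num * num ++ C ++ B
num * num ++ c ++ B
num * num ++ c ++ B % C
num * num ++ c ++ C % C
num * num ++ c ++ c % C
num * num ++ c ++ c % ( S )
num * num ++ c ++ c % ( A )
num * num ++ c ++ c % ( B )
num * num ++ c ++ c % ( C )
num * num ++ c ++ c % ( c )

[S [S [A [B [C num]]]] * [A [A [A [B [C num]]] ++ [B [C c]]] ++ [B [B [C c]] % [C ( [S [A [B [C c]]]] )]]]]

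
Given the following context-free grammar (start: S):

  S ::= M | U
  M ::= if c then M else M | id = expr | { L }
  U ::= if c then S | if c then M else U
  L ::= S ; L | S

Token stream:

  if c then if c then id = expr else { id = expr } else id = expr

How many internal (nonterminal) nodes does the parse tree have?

[S [M if c then [M if c then [M id = expr] else [M { [L [S [M id = expr]]] }]] else [M id = expr]]]

9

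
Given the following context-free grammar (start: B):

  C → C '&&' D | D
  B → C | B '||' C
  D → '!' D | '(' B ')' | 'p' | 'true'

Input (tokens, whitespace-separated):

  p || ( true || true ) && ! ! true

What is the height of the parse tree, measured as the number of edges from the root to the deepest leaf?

8

[B [B [C [D p]]] || [C [C [D ( [B [B [C [D true]]] || [C [D true]]] )]] && [D ! [D ! [D true]]]]]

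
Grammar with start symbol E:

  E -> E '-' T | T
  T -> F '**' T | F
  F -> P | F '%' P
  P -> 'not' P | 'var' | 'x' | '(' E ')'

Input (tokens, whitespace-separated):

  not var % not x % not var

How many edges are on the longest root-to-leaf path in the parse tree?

[E [T [F [F [F [P not [P var]]] % [P not [P x]]] % [P not [P var]]]]]

7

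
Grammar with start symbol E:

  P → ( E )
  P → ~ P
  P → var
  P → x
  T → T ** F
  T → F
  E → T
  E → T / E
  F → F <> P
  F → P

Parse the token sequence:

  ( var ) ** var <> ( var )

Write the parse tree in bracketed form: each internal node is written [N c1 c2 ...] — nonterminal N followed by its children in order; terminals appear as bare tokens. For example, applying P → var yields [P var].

[E [T [T [F [P ( [E [T [F [P var]]]] )]]] ** [F [F [P var]] <> [P ( [E [T [F [P var]]]] )]]]]

E
T
T ** F
F ** F
P ** F
( E ) ** F
( T ) ** F
( F ) ** F
( P ) ** F
( var ) ** F
( var ) ** F <> P
( var ) ** P <> P
( var ) ** var <> P
( var ) ** var <> ( E )
( var ) ** var <> ( T )
( var ) ** var <> ( F )
( var ) ** var <> ( P )
( var ) ** var <> ( var )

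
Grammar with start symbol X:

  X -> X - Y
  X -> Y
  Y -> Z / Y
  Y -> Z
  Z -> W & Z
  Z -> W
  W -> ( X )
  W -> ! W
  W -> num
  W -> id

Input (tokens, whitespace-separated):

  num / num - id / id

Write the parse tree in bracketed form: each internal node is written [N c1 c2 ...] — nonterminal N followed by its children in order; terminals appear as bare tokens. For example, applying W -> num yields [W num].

X
X - Y
Y - Y
Z / Y - Y
W / Y - Y
num / Y - Y
num / Z - Y
num / W - Y
num / num - Y
num / num - Z / Y
num / num - W / Y
num / num - id / Y
num / num - id / Z
num / num - id / W
num / num - id / id

[X [X [Y [Z [W num]] / [Y [Z [W num]]]]] - [Y [Z [W id]] / [Y [Z [W id]]]]]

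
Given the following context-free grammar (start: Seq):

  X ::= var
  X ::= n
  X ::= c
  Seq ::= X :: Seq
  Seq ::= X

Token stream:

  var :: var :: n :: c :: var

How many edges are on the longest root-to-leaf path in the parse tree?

[Seq [X var] :: [Seq [X var] :: [Seq [X n] :: [Seq [X c] :: [Seq [X var]]]]]]

6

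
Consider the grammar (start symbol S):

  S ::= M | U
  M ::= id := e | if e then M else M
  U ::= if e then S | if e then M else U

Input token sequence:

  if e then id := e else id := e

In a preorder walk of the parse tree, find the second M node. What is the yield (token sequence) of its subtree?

id := e

[S [M if e then [M id := e] else [M id := e]]]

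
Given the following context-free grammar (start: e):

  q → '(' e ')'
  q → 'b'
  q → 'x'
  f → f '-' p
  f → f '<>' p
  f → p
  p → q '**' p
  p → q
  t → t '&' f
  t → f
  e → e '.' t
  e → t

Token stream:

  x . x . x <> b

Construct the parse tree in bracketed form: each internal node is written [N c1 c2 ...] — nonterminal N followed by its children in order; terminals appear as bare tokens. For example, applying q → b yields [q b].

[e [e [e [t [f [p [q x]]]]] . [t [f [p [q x]]]]] . [t [f [f [p [q x]]] <> [p [q b]]]]]

e
e . t
e . t . t
t . t . t
f . t . t
p . t . t
q . t . t
x . t . t
x . f . t
x . p . t
x . q . t
x . x . t
x . x . f
x . x . f <> p
x . x . p <> p
x . x . q <> p
x . x . x <> p
x . x . x <> q
x . x . x <> b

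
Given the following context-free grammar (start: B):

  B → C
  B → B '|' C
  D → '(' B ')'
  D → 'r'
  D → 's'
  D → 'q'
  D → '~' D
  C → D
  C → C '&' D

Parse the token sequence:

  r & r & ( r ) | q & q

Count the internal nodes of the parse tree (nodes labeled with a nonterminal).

15

[B [B [C [C [C [D r]] & [D r]] & [D ( [B [C [D r]]] )]]] | [C [C [D q]] & [D q]]]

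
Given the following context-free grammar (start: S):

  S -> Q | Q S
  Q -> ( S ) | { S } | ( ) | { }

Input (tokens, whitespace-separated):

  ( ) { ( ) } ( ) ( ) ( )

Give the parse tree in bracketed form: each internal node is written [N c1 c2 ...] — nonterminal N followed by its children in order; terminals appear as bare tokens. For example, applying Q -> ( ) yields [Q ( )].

S
Q S
( ) S
( ) Q S
( ) { S } S
( ) { Q } S
( ) { ( ) } S
( ) { ( ) } Q S
( ) { ( ) } ( ) S
( ) { ( ) } ( ) Q S
( ) { ( ) } ( ) ( ) S
( ) { ( ) } ( ) ( ) Q
( ) { ( ) } ( ) ( ) ( )

[S [Q ( )] [S [Q { [S [Q ( )]] }] [S [Q ( )] [S [Q ( )] [S [Q ( )]]]]]]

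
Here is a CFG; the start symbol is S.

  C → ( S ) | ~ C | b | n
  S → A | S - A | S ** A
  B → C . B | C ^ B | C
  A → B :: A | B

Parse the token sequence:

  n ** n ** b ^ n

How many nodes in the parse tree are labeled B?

[S [S [S [A [B [C n]]]] ** [A [B [C n]]]] ** [A [B [C b] ^ [B [C n]]]]]

4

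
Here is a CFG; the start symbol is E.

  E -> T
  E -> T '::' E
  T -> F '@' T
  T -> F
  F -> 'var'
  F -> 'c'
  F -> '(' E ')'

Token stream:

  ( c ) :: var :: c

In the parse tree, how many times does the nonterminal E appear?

4

[E [T [F ( [E [T [F c]]] )]] :: [E [T [F var]] :: [E [T [F c]]]]]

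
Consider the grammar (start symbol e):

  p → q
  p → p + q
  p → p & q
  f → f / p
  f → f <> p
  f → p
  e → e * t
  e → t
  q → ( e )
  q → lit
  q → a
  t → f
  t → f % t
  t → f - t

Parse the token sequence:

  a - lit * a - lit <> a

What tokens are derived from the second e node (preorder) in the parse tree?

[e [e [t [f [p [q a]]] - [t [f [p [q lit]]]]]] * [t [f [p [q a]]] - [t [f [f [p [q lit]]] <> [p [q a]]]]]]

a - lit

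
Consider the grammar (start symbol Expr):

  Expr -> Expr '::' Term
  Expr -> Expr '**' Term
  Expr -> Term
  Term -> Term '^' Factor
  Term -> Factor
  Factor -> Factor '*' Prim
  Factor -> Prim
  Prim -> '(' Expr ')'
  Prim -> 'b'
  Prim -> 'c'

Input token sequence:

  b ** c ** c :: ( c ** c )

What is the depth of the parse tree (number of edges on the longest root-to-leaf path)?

9

[Expr [Expr [Expr [Expr [Term [Factor [Prim b]]]] ** [Term [Factor [Prim c]]]] ** [Term [Factor [Prim c]]]] :: [Term [Factor [Prim ( [Expr [Expr [Term [Factor [Prim c]]]] ** [Term [Factor [Prim c]]]] )]]]]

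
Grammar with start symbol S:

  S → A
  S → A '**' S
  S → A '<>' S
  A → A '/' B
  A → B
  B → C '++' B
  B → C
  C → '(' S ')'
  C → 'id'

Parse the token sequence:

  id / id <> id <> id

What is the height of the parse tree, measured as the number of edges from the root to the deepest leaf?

[S [A [A [B [C id]]] / [B [C id]]] <> [S [A [B [C id]]] <> [S [A [B [C id]]]]]]

6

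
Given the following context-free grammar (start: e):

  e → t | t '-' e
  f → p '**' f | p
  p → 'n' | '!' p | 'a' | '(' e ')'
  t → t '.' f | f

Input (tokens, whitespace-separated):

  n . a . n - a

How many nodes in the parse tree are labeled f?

4

[e [t [t [t [f [p n]]] . [f [p a]]] . [f [p n]]] - [e [t [f [p a]]]]]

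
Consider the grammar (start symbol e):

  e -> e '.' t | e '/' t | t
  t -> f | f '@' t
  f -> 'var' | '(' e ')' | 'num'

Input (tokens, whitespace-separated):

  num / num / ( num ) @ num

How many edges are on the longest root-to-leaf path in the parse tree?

6

[e [e [e [t [f num]]] / [t [f num]]] / [t [f ( [e [t [f num]]] )] @ [t [f num]]]]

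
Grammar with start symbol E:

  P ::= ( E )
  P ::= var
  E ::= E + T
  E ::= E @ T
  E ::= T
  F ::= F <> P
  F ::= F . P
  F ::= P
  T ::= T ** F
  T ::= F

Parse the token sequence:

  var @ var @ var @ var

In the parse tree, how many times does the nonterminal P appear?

[E [E [E [E [T [F [P var]]]] @ [T [F [P var]]]] @ [T [F [P var]]]] @ [T [F [P var]]]]

4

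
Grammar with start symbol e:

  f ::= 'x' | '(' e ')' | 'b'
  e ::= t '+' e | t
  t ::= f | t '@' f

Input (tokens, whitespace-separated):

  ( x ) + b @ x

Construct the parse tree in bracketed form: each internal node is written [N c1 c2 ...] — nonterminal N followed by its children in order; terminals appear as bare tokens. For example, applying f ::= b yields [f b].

[e [t [f ( [e [t [f x]]] )]] + [e [t [t [f b]] @ [f x]]]]

e
t + e
f + e
( e ) + e
( t ) + e
( f ) + e
( x ) + e
( x ) + t
( x ) + t @ f
( x ) + f @ f
( x ) + b @ f
( x ) + b @ x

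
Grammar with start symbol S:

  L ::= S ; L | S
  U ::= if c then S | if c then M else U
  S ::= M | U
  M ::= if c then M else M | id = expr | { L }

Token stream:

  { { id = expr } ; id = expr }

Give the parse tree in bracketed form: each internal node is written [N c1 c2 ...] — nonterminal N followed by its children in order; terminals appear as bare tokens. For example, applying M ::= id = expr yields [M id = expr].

S
M
{ L }
{ S ; L }
{ M ; L }
{ { L } ; L }
{ { S } ; L }
{ { M } ; L }
{ { id = expr } ; L }
{ { id = expr } ; S }
{ { id = expr } ; M }
{ { id = expr } ; id = expr }

[S [M { [L [S [M { [L [S [M id = expr]]] }]] ; [L [S [M id = expr]]]] }]]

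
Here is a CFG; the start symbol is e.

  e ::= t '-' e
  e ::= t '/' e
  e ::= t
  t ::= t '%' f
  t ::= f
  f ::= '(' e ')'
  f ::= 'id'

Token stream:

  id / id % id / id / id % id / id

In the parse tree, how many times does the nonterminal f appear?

7

[e [t [f id]] / [e [t [t [f id]] % [f id]] / [e [t [f id]] / [e [t [t [f id]] % [f id]] / [e [t [f id]]]]]]]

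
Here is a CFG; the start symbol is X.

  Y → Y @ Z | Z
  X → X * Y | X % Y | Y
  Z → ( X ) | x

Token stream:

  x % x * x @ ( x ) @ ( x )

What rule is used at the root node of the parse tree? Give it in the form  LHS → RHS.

[X [X [X [Y [Z x]]] % [Y [Z x]]] * [Y [Y [Y [Z x]] @ [Z ( [X [Y [Z x]]] )]] @ [Z ( [X [Y [Z x]]] )]]]

X → X * Y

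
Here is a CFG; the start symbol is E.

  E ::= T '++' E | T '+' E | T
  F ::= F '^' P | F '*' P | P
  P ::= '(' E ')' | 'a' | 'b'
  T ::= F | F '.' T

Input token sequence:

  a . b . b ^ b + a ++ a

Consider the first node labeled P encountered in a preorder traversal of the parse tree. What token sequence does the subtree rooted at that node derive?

a

[E [T [F [P a]] . [T [F [P b]] . [T [F [F [P b]] ^ [P b]]]]] + [E [T [F [P a]]] ++ [E [T [F [P a]]]]]]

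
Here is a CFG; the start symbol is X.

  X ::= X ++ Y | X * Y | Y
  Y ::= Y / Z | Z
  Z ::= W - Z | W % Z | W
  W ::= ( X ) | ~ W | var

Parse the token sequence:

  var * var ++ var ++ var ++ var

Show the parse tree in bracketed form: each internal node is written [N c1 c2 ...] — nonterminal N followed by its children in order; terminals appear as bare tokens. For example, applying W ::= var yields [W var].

X
X ++ Y
X ++ Y ++ Y
X ++ Y ++ Y ++ Y
X * Y ++ Y ++ Y ++ Y
Y * Y ++ Y ++ Y ++ Y
Z * Y ++ Y ++ Y ++ Y
W * Y ++ Y ++ Y ++ Y
var * Y ++ Y ++ Y ++ Y
var * Z ++ Y ++ Y ++ Y
var * W ++ Y ++ Y ++ Y
var * var ++ Y ++ Y ++ Y
var * var ++ Z ++ Y ++ Y
var * var ++ W ++ Y ++ Y
var * var ++ var ++ Y ++ Y
var * var ++ var ++ Z ++ Y
var * var ++ var ++ W ++ Y
var * var ++ var ++ var ++ Y
var * var ++ var ++ var ++ Z
var * var ++ var ++ var ++ W
var * var ++ var ++ var ++ var

[X [X [X [X [X [Y [Z [W var]]]] * [Y [Z [W var]]]] ++ [Y [Z [W var]]]] ++ [Y [Z [W var]]]] ++ [Y [Z [W var]]]]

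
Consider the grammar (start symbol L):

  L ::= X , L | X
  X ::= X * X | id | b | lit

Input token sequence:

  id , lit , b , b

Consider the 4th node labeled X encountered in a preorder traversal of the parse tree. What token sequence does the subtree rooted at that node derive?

[L [X id] , [L [X lit] , [L [X b] , [L [X b]]]]]

b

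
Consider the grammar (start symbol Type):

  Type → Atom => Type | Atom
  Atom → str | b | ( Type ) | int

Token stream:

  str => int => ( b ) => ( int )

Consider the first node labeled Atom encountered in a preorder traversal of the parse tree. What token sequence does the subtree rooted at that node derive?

str

[Type [Atom str] => [Type [Atom int] => [Type [Atom ( [Type [Atom b]] )] => [Type [Atom ( [Type [Atom int]] )]]]]]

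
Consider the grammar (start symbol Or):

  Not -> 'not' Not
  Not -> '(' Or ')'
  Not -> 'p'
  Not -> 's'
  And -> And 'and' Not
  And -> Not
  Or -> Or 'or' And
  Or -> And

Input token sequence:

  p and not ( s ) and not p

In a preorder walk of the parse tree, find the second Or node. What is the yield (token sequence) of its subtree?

[Or [And [And [And [Not p]] and [Not not [Not ( [Or [And [Not s]]] )]]] and [Not not [Not p]]]]

s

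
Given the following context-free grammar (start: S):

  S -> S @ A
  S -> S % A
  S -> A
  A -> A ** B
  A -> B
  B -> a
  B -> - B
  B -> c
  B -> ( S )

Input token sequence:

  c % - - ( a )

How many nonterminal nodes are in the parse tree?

[S [S [A [B c]]] % [A [B - [B - [B ( [S [A [B a]]] )]]]]]

11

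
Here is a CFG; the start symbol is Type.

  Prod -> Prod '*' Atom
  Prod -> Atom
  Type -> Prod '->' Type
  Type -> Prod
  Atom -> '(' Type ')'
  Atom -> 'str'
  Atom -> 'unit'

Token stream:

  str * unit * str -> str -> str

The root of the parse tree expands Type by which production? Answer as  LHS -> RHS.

Type -> Prod '->' Type

[Type [Prod [Prod [Prod [Atom str]] * [Atom unit]] * [Atom str]] -> [Type [Prod [Atom str]] -> [Type [Prod [Atom str]]]]]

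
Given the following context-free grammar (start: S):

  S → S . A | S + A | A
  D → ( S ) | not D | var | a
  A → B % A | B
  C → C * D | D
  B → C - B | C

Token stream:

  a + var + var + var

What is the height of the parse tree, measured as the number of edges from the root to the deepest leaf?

8

[S [S [S [S [A [B [C [D a]]]]] + [A [B [C [D var]]]]] + [A [B [C [D var]]]]] + [A [B [C [D var]]]]]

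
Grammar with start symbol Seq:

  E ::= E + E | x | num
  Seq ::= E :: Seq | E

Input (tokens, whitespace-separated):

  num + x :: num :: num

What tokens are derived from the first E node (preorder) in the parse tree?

num + x

[Seq [E [E num] + [E x]] :: [Seq [E num] :: [Seq [E num]]]]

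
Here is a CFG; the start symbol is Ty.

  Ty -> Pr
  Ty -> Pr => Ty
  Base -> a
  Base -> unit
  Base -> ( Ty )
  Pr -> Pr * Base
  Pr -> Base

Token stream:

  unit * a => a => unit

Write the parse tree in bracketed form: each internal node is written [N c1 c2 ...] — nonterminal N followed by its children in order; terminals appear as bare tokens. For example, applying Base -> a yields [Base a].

Ty
Pr => Ty
Pr * Base => Ty
Base * Base => Ty
unit * Base => Ty
unit * a => Ty
unit * a => Pr => Ty
unit * a => Base => Ty
unit * a => a => Ty
unit * a => a => Pr
unit * a => a => Base
unit * a => a => unit

[Ty [Pr [Pr [Base unit]] * [Base a]] => [Ty [Pr [Base a]] => [Ty [Pr [Base unit]]]]]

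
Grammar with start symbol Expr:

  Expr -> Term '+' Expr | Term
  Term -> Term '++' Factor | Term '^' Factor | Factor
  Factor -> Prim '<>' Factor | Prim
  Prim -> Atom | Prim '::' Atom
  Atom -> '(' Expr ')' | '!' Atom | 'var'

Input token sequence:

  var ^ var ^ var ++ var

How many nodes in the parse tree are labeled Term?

4

[Expr [Term [Term [Term [Term [Factor [Prim [Atom var]]]] ^ [Factor [Prim [Atom var]]]] ^ [Factor [Prim [Atom var]]]] ++ [Factor [Prim [Atom var]]]]]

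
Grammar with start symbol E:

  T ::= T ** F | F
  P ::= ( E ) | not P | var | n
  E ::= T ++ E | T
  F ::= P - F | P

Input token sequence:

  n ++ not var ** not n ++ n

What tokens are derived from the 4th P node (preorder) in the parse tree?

not n

[E [T [F [P n]]] ++ [E [T [T [F [P not [P var]]]] ** [F [P not [P n]]]] ++ [E [T [F [P n]]]]]]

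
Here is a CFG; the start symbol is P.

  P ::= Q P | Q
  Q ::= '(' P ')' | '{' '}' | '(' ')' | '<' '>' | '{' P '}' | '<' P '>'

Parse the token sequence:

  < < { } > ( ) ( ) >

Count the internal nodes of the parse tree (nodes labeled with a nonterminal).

[P [Q < [P [Q < [P [Q { }]] >] [P [Q ( )] [P [Q ( )]]]] >]]

10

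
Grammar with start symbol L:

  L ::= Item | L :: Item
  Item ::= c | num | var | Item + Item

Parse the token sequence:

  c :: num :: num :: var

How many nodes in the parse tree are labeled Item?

4

[L [L [L [L [Item c]] :: [Item num]] :: [Item num]] :: [Item var]]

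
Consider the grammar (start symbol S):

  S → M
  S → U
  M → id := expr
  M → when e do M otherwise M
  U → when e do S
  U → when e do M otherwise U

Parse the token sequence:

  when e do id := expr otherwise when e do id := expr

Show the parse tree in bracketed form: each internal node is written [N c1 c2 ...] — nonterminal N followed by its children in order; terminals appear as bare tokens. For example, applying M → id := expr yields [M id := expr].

S
U
when e do M otherwise U
when e do id := expr otherwise U
when e do id := expr otherwise when e do S
when e do id := expr otherwise when e do M
when e do id := expr otherwise when e do id := expr

[S [U when e do [M id := expr] otherwise [U when e do [S [M id := expr]]]]]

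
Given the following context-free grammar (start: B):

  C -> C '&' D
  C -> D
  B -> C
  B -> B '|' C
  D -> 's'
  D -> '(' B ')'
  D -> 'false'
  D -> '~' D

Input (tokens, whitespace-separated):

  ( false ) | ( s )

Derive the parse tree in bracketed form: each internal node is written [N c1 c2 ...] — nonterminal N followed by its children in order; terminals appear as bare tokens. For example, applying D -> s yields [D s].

B
B | C
C | C
D | C
( B ) | C
( C ) | C
( D ) | C
( false ) | C
( false ) | D
( false ) | ( B )
( false ) | ( C )
( false ) | ( D )
( false ) | ( s )

[B [B [C [D ( [B [C [D false]]] )]]] | [C [D ( [B [C [D s]]] )]]]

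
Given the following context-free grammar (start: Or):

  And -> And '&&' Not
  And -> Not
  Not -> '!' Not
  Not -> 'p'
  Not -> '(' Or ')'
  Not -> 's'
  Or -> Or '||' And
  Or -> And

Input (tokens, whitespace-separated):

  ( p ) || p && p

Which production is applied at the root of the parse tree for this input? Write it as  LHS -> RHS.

[Or [Or [And [Not ( [Or [And [Not p]]] )]]] || [And [And [Not p]] && [Not p]]]

Or -> Or '||' And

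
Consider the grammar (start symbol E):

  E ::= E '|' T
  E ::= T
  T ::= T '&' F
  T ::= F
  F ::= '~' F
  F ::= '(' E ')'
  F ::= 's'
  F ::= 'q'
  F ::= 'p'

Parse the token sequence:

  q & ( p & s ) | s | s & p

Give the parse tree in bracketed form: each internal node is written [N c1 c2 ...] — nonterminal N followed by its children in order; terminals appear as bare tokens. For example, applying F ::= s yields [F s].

E
E | T
E | T | T
T | T | T
T & F | T | T
F & F | T | T
q & F | T | T
q & ( E ) | T | T
q & ( T ) | T | T
q & ( T & F ) | T | T
q & ( F & F ) | T | T
q & ( p & F ) | T | T
q & ( p & s ) | T | T
q & ( p & s ) | F | T
q & ( p & s ) | s | T
q & ( p & s ) | s | T & F
q & ( p & s ) | s | F & F
q & ( p & s ) | s | s & F
q & ( p & s ) | s | s & p

[E [E [E [T [T [F q]] & [F ( [E [T [T [F p]] & [F s]]] )]]] | [T [F s]]] | [T [T [F s]] & [F p]]]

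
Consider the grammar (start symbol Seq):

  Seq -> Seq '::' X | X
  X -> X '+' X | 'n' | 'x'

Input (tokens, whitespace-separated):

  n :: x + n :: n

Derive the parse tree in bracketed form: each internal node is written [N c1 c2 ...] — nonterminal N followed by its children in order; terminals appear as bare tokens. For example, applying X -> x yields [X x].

Seq
Seq :: X
Seq :: X :: X
X :: X :: X
n :: X :: X
n :: X + X :: X
n :: x + X :: X
n :: x + n :: X
n :: x + n :: n

[Seq [Seq [Seq [X n]] :: [X [X x] + [X n]]] :: [X n]]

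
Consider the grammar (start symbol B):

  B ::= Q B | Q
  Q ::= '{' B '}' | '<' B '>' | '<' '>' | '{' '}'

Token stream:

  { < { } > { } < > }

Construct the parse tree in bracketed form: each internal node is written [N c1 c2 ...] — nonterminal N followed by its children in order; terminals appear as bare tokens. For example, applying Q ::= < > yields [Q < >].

[B [Q { [B [Q < [B [Q { }]] >] [B [Q { }] [B [Q < >]]]] }]]

B
Q
{ B }
{ Q B }
{ < B > B }
{ < Q > B }
{ < { } > B }
{ < { } > Q B }
{ < { } > { } B }
{ < { } > { } Q }
{ < { } > { } < > }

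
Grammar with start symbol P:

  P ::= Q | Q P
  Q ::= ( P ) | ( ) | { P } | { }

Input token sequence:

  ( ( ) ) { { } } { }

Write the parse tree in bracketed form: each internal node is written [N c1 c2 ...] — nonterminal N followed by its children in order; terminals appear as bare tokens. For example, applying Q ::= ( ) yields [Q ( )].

[P [Q ( [P [Q ( )]] )] [P [Q { [P [Q { }]] }] [P [Q { }]]]]

P
Q P
( P ) P
( Q ) P
( ( ) ) P
( ( ) ) Q P
( ( ) ) { P } P
( ( ) ) { Q } P
( ( ) ) { { } } P
( ( ) ) { { } } Q
( ( ) ) { { } } { }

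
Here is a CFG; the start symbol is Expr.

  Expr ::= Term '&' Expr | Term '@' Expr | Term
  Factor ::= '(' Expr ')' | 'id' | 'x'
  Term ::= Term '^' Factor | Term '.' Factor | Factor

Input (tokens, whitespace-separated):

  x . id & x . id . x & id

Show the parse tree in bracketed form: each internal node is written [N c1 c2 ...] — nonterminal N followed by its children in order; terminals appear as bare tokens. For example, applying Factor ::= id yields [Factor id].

[Expr [Term [Term [Factor x]] . [Factor id]] & [Expr [Term [Term [Term [Factor x]] . [Factor id]] . [Factor x]] & [Expr [Term [Factor id]]]]]

Expr
Term & Expr
Term . Factor & Expr
Factor . Factor & Expr
x . Factor & Expr
x . id & Expr
x . id & Term & Expr
x . id & Term . Factor & Expr
x . id & Term . Factor . Factor & Expr
x . id & Factor . Factor . Factor & Expr
x . id & x . Factor . Factor & Expr
x . id & x . id . Factor & Expr
x . id & x . id . x & Expr
x . id & x . id . x & Term
x . id & x . id . x & Factor
x . id & x . id . x & id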